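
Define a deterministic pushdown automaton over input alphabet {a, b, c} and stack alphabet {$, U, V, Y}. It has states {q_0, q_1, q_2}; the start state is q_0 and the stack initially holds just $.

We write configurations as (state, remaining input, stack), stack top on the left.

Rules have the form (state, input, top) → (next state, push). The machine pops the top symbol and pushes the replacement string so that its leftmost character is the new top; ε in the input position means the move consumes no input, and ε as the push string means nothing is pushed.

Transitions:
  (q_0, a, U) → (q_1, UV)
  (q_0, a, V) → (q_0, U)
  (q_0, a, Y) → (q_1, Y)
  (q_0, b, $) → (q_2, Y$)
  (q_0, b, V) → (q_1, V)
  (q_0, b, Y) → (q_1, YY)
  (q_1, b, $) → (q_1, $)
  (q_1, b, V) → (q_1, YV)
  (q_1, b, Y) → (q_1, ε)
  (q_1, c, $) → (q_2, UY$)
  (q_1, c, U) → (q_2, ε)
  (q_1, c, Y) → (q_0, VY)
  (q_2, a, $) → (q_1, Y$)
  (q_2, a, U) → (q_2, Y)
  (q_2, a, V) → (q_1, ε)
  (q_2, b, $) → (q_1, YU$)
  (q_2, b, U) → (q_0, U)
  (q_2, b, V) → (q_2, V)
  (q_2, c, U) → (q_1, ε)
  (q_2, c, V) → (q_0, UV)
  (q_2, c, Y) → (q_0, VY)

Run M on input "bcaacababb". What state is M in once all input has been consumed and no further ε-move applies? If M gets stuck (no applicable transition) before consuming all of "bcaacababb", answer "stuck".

stuck

(q_0, bcaacababb, $)
  read b, top $: go to q_2, push Y$ → (q_2, caacababb, Y$)
  read c, top Y: go to q_0, push VY → (q_0, aacababb, VY$)
  read a, top V: go to q_0, push U → (q_0, acababb, UY$)
  read a, top U: go to q_1, push UV → (q_1, cababb, UVY$)
  read c, top U: go to q_2, push ε → (q_2, ababb, VY$)
  read a, top V: go to q_1, push ε → (q_1, babb, Y$)
  read b, top Y: go to q_1, push ε → (q_1, abb, $)
No transition for (q_1, a, top $); M blocks with input abb remaining.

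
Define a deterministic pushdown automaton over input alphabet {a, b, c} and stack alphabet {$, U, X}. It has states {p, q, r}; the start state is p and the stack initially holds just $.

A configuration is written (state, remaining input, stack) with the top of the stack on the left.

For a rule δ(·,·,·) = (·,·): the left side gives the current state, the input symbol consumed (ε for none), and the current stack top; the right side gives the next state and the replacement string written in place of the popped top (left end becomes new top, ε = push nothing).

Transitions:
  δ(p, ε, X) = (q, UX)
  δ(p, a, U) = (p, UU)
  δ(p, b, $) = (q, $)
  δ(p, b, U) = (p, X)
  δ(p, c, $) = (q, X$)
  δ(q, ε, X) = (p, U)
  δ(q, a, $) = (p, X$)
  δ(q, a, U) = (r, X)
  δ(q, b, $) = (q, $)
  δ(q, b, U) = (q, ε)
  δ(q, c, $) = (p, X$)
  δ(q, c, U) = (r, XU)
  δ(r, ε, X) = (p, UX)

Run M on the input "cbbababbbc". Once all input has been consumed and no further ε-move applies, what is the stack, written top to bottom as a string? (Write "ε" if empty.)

UXUXXXU$

(p, cbbababbbc, $)
  read c, top $: go to q, push X$ → (q, bbababbbc, X$)
  ε-move, top X: go to p, push U → (p, bbababbbc, U$)
  read b, top U: go to p, push X → (p, bababbbc, X$)
  ε-move, top X: go to q, push UX → (q, bababbbc, UX$)
  read b, top U: go to q, push ε → (q, ababbbc, X$)
  ε-move, top X: go to p, push U → (p, ababbbc, U$)
  read a, top U: go to p, push UU → (p, babbbc, UU$)
  read b, top U: go to p, push X → (p, abbbc, XU$)
  ε-move, top X: go to q, push UX → (q, abbbc, UXU$)
  read a, top U: go to r, push X → (r, bbbc, XXU$)
  ε-move, top X: go to p, push UX → (p, bbbc, UXXU$)
  read b, top U: go to p, push X → (p, bbc, XXXU$)
  ε-move, top X: go to q, push UX → (q, bbc, UXXXU$)
  read b, top U: go to q, push ε → (q, bc, XXXU$)
  ε-move, top X: go to p, push U → (p, bc, UXXU$)
  read b, top U: go to p, push X → (p, c, XXXU$)
  ε-move, top X: go to q, push UX → (q, c, UXXXU$)
  read c, top U: go to r, push XU → (r, ε, XUXXXU$)
  ε-move, top X: go to p, push UX → (p, ε, UXUXXXU$)
All input consumed in state p with stack UXUXXXU$.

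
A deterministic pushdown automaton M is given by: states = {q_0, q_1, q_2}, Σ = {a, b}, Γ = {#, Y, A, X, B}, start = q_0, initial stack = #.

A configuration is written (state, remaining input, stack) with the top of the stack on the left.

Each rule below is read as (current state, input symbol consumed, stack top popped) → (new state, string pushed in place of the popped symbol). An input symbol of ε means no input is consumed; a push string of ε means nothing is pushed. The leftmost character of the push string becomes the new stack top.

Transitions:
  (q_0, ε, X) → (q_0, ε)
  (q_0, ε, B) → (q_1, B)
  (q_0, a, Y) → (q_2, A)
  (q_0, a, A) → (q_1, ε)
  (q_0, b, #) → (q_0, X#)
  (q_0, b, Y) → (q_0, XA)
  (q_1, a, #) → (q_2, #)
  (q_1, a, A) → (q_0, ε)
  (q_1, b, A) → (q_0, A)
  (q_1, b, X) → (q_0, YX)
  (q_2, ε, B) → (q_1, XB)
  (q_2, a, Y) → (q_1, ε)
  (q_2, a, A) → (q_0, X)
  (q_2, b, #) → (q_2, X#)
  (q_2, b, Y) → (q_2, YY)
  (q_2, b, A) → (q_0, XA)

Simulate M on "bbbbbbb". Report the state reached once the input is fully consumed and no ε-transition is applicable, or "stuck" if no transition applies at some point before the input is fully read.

q_0

(q_0, bbbbbbb, #) ⊢ (q_0, bbbbbb, X#) ⊢ (q_0, bbbbbb, #) ⊢ (q_0, bbbbb, X#) ⊢ (q_0, bbbbb, #) ⊢ (q_0, bbbb, X#) ⊢ (q_0, bbbb, #) ⊢ (q_0, bbb, X#) ⊢ (q_0, bbb, #) ⊢ (q_0, bb, X#) ⊢ (q_0, bb, #) ⊢ (q_0, b, X#) ⊢ (q_0, b, #) ⊢ (q_0, ε, X#) ⊢ (q_0, ε, #)
All input consumed; M is in state q_0.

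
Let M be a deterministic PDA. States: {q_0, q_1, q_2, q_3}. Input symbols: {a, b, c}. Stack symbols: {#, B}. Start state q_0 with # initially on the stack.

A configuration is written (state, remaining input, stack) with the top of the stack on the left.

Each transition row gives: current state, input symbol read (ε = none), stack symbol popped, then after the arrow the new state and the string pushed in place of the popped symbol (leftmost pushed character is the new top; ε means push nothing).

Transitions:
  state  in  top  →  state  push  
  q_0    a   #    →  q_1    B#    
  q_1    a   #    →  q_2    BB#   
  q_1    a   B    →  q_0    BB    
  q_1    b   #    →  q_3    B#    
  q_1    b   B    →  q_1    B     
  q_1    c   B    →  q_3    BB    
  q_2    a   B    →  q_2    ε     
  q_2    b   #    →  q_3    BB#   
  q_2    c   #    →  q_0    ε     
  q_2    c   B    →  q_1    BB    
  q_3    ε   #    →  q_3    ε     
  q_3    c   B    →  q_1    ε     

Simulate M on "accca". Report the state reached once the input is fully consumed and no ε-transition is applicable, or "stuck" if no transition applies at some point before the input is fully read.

stuck

(q_0, accca, #) ⊢ (q_1, ccca, B#) ⊢ (q_3, cca, BB#) ⊢ (q_1, ca, B#) ⊢ (q_3, a, BB#)
No transition for (q_3, a, top B); M blocks with input a remaining.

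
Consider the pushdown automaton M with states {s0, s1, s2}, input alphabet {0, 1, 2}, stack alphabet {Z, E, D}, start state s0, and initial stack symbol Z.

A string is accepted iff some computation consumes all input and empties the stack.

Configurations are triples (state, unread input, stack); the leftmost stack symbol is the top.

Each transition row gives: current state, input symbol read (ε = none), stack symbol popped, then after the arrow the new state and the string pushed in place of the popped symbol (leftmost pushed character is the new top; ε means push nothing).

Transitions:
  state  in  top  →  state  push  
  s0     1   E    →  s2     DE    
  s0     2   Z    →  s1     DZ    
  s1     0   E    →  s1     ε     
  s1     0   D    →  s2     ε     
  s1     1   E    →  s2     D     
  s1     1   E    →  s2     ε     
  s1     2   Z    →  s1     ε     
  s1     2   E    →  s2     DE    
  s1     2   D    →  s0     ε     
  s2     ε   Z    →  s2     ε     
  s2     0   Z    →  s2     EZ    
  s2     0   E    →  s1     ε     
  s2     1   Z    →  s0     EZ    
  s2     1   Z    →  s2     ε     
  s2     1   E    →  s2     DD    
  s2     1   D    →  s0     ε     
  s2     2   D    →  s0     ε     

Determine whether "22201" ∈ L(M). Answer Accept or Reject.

One accepting computation: (s0, 22201, Z) ⊢ (s1, 2201, DZ) ⊢ (s0, 201, Z) ⊢ (s1, 01, DZ) ⊢ (s2, 1, Z) ⊢ (s2, ε, ε)
All input consumed and the stack is empty.

Accept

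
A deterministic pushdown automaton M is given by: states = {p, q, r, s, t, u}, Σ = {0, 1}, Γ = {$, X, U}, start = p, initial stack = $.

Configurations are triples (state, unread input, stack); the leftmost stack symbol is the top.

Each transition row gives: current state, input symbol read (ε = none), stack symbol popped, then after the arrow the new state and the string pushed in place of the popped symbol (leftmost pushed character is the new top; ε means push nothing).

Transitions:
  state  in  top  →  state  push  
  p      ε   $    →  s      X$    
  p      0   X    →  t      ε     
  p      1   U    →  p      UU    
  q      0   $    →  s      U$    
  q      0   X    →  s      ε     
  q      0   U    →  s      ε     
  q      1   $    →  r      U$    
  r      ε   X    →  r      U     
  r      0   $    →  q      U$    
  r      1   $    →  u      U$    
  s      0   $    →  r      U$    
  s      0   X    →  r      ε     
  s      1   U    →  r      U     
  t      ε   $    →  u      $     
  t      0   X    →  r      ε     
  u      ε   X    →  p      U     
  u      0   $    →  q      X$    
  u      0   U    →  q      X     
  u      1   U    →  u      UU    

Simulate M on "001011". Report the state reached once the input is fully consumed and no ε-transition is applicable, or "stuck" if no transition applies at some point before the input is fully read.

stuck

(p, 001011, $) ⊢ (s, 001011, X$) ⊢ (r, 01011, $) ⊢ (q, 1011, U$)
No transition for (q, 1, top U); M blocks with input 1011 remaining.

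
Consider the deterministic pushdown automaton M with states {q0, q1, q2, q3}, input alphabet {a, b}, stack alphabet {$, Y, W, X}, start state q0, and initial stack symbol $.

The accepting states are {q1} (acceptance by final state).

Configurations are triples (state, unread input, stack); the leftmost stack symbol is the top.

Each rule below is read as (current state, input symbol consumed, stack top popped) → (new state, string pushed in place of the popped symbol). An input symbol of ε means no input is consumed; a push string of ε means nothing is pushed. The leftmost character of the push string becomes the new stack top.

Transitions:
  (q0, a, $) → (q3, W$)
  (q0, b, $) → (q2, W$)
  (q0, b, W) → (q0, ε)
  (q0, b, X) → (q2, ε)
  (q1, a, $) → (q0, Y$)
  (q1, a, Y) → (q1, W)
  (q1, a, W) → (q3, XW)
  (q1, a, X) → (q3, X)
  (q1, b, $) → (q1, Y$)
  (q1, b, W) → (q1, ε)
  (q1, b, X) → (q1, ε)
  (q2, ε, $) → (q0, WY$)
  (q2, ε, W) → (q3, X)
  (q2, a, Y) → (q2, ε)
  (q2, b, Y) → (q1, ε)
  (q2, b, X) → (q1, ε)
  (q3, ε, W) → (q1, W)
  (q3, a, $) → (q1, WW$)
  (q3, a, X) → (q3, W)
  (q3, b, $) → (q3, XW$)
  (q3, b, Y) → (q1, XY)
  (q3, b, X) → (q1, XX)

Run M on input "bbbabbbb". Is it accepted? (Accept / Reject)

Accept

(q0, bbbabbbb, $)
  read b, top $: go to q2, push W$ → (q2, bbabbbb, W$)
  ε-move, top W: go to q3, push X → (q3, bbabbbb, X$)
  read b, top X: go to q1, push XX → (q1, babbbb, XX$)
  read b, top X: go to q1, push ε → (q1, abbbb, X$)
  read a, top X: go to q3, push X → (q3, bbbb, X$)
  read b, top X: go to q1, push XX → (q1, bbb, XX$)
  read b, top X: go to q1, push ε → (q1, bb, X$)
  read b, top X: go to q1, push ε → (q1, b, $)
  read b, top $: go to q1, push Y$ → (q1, ε, Y$)
All input consumed; state q1 ∈ F.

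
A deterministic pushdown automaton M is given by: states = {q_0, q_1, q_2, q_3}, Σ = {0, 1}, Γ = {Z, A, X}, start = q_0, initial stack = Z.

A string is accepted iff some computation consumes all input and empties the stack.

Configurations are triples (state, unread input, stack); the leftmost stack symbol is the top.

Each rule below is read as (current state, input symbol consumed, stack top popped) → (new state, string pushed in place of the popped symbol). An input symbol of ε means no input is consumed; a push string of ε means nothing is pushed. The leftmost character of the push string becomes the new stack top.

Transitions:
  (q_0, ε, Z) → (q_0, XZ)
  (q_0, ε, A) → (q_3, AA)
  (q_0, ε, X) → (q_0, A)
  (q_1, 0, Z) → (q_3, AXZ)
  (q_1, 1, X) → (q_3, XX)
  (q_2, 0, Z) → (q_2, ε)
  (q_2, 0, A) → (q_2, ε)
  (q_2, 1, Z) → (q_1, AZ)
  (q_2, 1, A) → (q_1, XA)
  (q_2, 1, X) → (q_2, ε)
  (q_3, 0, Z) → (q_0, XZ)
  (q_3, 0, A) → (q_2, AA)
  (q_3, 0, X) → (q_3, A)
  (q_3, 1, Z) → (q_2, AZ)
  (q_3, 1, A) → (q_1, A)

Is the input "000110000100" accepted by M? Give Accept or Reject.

(q_0, 000110000100, Z)
  ε-move, top Z: go to q_0, push XZ → (q_0, 000110000100, XZ)
  ε-move, top X: go to q_0, push A → (q_0, 000110000100, AZ)
  ε-move, top A: go to q_3, push AA → (q_3, 000110000100, AAZ)
  read 0, top A: go to q_2, push AA → (q_2, 00110000100, AAAZ)
  read 0, top A: go to q_2, push ε → (q_2, 0110000100, AAZ)
  read 0, top A: go to q_2, push ε → (q_2, 110000100, AZ)
  read 1, top A: go to q_1, push XA → (q_1, 10000100, XAZ)
  read 1, top X: go to q_3, push XX → (q_3, 0000100, XXAZ)
  read 0, top X: go to q_3, push A → (q_3, 000100, AXAZ)
  read 0, top A: go to q_2, push AA → (q_2, 00100, AAXAZ)
  read 0, top A: go to q_2, push ε → (q_2, 0100, AXAZ)
  read 0, top A: go to q_2, push ε → (q_2, 100, XAZ)
  read 1, top X: go to q_2, push ε → (q_2, 00, AZ)
  read 0, top A: go to q_2, push ε → (q_2, 0, Z)
  read 0, top Z: go to q_2, push ε → (q_2, ε, ε)
All input consumed and the stack is empty.

Accept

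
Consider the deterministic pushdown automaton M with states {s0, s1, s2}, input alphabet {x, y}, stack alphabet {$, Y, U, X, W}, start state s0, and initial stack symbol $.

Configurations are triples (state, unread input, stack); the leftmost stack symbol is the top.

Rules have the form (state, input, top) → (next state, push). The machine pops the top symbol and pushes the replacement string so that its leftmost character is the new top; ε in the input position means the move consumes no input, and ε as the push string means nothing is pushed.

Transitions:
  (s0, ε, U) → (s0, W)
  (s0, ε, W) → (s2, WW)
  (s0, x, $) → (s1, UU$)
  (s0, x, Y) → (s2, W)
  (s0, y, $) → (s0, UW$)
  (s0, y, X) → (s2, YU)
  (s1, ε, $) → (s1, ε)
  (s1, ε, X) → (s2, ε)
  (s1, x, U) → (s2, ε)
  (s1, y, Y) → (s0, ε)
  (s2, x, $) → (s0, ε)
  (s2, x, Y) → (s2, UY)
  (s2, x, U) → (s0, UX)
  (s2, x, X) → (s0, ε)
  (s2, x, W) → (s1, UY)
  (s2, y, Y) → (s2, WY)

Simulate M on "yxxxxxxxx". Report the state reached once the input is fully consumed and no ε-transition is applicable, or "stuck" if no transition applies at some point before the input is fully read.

s2

(s0, yxxxxxxxx, $) ⊢ (s0, xxxxxxxx, UW$) ⊢ (s0, xxxxxxxx, WW$) ⊢ (s2, xxxxxxxx, WWW$) ⊢ (s1, xxxxxxx, UYWW$) ⊢ (s2, xxxxxx, YWW$) ⊢ (s2, xxxxx, UYWW$) ⊢ (s0, xxxx, UXYWW$) ⊢ (s0, xxxx, WXYWW$) ⊢ (s2, xxxx, WWXYWW$) ⊢ (s1, xxx, UYWXYWW$) ⊢ (s2, xx, YWXYWW$) ⊢ (s2, x, UYWXYWW$) ⊢ (s0, ε, UXYWXYWW$) ⊢ (s0, ε, WXYWXYWW$) ⊢ (s2, ε, WWXYWXYWW$)
All input consumed; M is in state s2.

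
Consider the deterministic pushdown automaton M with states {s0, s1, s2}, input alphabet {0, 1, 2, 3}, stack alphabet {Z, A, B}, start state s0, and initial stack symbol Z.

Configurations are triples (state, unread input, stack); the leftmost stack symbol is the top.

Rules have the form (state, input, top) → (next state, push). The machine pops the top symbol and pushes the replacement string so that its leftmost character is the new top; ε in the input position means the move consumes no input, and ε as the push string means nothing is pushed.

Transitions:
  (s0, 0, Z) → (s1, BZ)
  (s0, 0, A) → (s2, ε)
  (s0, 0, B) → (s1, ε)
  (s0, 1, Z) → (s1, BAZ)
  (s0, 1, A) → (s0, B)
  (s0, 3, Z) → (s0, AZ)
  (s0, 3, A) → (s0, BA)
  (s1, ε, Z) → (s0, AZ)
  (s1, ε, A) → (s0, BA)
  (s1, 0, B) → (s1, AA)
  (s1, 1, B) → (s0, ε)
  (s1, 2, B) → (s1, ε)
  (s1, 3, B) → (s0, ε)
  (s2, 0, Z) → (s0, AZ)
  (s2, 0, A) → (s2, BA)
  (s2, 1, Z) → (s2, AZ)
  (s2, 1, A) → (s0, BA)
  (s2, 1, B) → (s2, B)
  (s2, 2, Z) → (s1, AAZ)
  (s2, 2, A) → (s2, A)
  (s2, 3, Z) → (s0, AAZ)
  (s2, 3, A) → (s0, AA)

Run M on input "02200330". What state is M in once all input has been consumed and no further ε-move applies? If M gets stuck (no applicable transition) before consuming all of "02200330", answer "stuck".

stuck

(s0, 02200330, Z)
  read 0, top Z: go to s1, push BZ → (s1, 2200330, BZ)
  read 2, top B: go to s1, push ε → (s1, 200330, Z)
  ε-move, top Z: go to s0, push AZ → (s0, 200330, AZ)
No transition for (s0, 2, top A); M blocks with input 200330 remaining.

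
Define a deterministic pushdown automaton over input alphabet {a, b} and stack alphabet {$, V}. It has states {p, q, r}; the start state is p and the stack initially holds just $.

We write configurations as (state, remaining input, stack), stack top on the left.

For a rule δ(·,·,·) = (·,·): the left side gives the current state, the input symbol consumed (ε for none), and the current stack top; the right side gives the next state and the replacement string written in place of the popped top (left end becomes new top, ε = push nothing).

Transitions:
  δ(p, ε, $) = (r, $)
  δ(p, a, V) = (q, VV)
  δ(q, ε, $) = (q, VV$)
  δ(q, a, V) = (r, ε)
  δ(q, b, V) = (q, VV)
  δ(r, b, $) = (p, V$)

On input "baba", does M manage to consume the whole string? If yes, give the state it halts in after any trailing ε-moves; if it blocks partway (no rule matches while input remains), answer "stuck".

(p, baba, $) ⊢ (r, baba, $) ⊢ (p, aba, V$) ⊢ (q, ba, VV$) ⊢ (q, a, VVV$) ⊢ (r, ε, VV$)
All input consumed; M is in state r.

r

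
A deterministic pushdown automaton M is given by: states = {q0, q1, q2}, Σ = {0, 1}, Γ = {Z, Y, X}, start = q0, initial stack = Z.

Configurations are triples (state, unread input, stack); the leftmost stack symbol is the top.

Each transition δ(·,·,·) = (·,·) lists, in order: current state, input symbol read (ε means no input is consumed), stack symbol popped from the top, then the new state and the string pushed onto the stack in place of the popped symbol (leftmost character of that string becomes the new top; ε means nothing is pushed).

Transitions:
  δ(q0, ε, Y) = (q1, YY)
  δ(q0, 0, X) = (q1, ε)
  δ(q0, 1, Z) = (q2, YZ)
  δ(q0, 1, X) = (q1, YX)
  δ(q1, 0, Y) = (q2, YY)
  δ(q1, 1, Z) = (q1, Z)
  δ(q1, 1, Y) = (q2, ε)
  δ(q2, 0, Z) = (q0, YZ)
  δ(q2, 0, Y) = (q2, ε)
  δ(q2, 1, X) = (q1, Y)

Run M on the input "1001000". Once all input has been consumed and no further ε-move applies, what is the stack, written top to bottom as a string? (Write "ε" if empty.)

(q0, 1001000, Z)
  read 1, top Z: go to q2, push YZ → (q2, 001000, YZ)
  read 0, top Y: go to q2, push ε → (q2, 01000, Z)
  read 0, top Z: go to q0, push YZ → (q0, 1000, YZ)
  ε-move, top Y: go to q1, push YY → (q1, 1000, YYZ)
  read 1, top Y: go to q2, push ε → (q2, 000, YZ)
  read 0, top Y: go to q2, push ε → (q2, 00, Z)
  read 0, top Z: go to q0, push YZ → (q0, 0, YZ)
  ε-move, top Y: go to q1, push YY → (q1, 0, YYZ)
  read 0, top Y: go to q2, push YY → (q2, ε, YYYZ)
All input consumed in state q2 with stack YYYZ.

YYYZ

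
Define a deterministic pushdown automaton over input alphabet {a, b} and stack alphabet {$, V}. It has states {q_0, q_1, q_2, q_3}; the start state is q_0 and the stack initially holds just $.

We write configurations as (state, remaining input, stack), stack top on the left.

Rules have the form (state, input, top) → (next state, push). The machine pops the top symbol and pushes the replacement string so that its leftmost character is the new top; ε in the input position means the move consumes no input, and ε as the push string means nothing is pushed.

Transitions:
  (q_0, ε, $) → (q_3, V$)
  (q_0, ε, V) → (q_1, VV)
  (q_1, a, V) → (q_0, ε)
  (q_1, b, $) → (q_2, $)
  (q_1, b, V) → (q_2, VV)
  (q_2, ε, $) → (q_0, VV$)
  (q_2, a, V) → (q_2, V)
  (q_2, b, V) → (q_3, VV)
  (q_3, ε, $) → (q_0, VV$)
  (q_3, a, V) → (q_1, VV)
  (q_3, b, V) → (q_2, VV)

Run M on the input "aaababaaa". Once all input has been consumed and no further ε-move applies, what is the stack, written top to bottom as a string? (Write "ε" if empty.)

VVVVV$

(q_0, aaababaaa, $)
  ε-move, top $: go to q_3, push V$ → (q_3, aaababaaa, V$)
  read a, top V: go to q_1, push VV → (q_1, aababaaa, VV$)
  read a, top V: go to q_0, push ε → (q_0, ababaaa, V$)
  ε-move, top V: go to q_1, push VV → (q_1, ababaaa, VV$)
  read a, top V: go to q_0, push ε → (q_0, babaaa, V$)
  ε-move, top V: go to q_1, push VV → (q_1, babaaa, VV$)
  read b, top V: go to q_2, push VV → (q_2, abaaa, VVV$)
  read a, top V: go to q_2, push V → (q_2, baaa, VVV$)
  read b, top V: go to q_3, push VV → (q_3, aaa, VVVV$)
  read a, top V: go to q_1, push VV → (q_1, aa, VVVVV$)
  read a, top V: go to q_0, push ε → (q_0, a, VVVV$)
  ε-move, top V: go to q_1, push VV → (q_1, a, VVVVV$)
  read a, top V: go to q_0, push ε → (q_0, ε, VVVV$)
  ε-move, top V: go to q_1, push VV → (q_1, ε, VVVVV$)
All input consumed in state q_1 with stack VVVVV$.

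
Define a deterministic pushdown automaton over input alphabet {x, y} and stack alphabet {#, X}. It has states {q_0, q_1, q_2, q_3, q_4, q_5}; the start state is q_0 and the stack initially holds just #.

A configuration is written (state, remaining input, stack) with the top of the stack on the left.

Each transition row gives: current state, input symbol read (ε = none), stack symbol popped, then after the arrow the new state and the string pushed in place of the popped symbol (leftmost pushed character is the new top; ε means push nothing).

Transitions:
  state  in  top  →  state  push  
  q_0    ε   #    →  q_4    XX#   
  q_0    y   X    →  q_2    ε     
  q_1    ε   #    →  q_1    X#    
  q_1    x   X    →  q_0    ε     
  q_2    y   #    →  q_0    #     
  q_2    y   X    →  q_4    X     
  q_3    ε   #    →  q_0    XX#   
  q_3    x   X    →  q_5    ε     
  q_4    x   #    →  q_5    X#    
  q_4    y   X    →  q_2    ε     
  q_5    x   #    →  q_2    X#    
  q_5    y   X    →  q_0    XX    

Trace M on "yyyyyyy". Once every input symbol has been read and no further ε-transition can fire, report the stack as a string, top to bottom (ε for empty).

#

(q_0, yyyyyyy, #)
  ε-move, top #: go to q_4, push XX# → (q_4, yyyyyyy, XX#)
  read y, top X: go to q_2, push ε → (q_2, yyyyyy, X#)
  read y, top X: go to q_4, push X → (q_4, yyyyy, X#)
  read y, top X: go to q_2, push ε → (q_2, yyyy, #)
  read y, top #: go to q_0, push # → (q_0, yyy, #)
  ε-move, top #: go to q_4, push XX# → (q_4, yyy, XX#)
  read y, top X: go to q_2, push ε → (q_2, yy, X#)
  read y, top X: go to q_4, push X → (q_4, y, X#)
  read y, top X: go to q_2, push ε → (q_2, ε, #)
All input consumed in state q_2 with stack #.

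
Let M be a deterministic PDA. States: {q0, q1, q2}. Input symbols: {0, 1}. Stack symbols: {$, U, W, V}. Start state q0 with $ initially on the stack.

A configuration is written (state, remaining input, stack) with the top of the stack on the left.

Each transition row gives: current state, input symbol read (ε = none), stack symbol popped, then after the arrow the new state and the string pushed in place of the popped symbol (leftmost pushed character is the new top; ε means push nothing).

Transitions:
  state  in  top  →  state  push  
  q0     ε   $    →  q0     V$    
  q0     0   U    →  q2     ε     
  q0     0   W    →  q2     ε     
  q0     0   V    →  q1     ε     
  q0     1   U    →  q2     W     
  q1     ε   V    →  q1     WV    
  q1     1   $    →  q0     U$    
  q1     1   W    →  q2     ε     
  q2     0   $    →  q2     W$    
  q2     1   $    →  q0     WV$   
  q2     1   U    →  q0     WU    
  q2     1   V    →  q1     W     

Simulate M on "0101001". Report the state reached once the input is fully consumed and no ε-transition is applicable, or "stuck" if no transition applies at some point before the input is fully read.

(q0, 0101001, $)
  ε-move, top $: go to q0, push V$ → (q0, 0101001, V$)
  read 0, top V: go to q1, push ε → (q1, 101001, $)
  read 1, top $: go to q0, push U$ → (q0, 01001, U$)
  read 0, top U: go to q2, push ε → (q2, 1001, $)
  read 1, top $: go to q0, push WV$ → (q0, 001, WV$)
  read 0, top W: go to q2, push ε → (q2, 01, V$)
No transition for (q2, 0, top V); M blocks with input 01 remaining.

stuck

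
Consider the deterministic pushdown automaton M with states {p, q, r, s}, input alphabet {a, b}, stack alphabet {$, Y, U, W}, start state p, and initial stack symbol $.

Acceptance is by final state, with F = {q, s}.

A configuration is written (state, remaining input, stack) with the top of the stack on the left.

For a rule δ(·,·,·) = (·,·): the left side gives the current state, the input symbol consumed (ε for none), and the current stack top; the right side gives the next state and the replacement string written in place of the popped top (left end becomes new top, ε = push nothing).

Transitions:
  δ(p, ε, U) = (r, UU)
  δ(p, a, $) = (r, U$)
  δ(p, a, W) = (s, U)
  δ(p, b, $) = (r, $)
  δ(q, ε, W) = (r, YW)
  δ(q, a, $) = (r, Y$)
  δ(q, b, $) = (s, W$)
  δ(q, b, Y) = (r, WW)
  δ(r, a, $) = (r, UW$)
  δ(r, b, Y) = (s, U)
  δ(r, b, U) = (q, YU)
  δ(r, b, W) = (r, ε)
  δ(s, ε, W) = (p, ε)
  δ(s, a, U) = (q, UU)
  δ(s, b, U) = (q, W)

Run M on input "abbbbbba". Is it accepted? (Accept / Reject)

Reject

(p, abbbbbba, $)
  read a, top $: go to r, push U$ → (r, bbbbbba, U$)
  read b, top U: go to q, push YU → (q, bbbbba, YU$)
  read b, top Y: go to r, push WW → (r, bbbba, WWU$)
  read b, top W: go to r, push ε → (r, bbba, WU$)
  read b, top W: go to r, push ε → (r, bba, U$)
  read b, top U: go to q, push YU → (q, ba, YU$)
  read b, top Y: go to r, push WW → (r, a, WWU$)
No transition applies at (r, a, WWU$); input not fully consumed.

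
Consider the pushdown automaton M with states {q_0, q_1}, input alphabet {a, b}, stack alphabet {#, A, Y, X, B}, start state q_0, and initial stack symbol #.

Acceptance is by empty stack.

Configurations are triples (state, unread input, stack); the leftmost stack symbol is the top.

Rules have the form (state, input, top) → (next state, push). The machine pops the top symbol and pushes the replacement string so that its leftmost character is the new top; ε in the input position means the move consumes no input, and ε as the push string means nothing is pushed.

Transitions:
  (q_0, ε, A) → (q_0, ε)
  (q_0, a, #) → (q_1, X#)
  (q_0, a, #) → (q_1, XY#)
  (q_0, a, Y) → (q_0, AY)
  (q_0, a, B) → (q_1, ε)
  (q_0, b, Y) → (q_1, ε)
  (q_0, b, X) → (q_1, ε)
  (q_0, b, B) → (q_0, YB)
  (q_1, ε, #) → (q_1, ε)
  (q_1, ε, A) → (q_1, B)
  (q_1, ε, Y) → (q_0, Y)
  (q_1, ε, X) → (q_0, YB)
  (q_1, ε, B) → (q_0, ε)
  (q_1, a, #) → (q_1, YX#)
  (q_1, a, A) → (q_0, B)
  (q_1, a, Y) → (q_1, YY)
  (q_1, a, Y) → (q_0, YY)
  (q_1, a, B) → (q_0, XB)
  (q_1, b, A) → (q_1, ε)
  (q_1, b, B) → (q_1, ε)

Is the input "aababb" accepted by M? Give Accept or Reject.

One accepting computation: (q_0, aababb, #) ⊢ (q_1, ababb, X#) ⊢ (q_0, ababb, YB#) ⊢ (q_0, babb, AYB#) ⊢ (q_0, babb, YB#) ⊢ (q_1, abb, B#) ⊢ (q_0, bb, XB#) ⊢ (q_1, b, B#) ⊢ (q_1, ε, #) ⊢ (q_1, ε, ε)
All input consumed and the stack is empty.

Accept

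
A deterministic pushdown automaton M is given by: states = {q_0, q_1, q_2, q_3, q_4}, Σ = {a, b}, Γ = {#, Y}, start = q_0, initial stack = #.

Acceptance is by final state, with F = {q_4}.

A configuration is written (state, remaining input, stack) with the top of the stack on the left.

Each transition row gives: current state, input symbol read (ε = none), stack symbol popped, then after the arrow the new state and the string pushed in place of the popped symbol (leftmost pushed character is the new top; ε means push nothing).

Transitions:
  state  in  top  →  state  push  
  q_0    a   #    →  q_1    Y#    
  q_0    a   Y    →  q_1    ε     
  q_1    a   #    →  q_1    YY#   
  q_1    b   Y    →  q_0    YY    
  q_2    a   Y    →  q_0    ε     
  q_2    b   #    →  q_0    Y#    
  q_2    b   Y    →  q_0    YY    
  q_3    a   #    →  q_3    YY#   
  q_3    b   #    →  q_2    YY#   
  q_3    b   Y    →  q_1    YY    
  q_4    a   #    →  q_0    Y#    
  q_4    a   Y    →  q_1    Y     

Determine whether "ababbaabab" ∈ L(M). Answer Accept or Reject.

Reject

(q_0, ababbaabab, #)
  read a, top #: go to q_1, push Y# → (q_1, babbaabab, Y#)
  read b, top Y: go to q_0, push YY → (q_0, abbaabab, YY#)
  read a, top Y: go to q_1, push ε → (q_1, bbaabab, Y#)
  read b, top Y: go to q_0, push YY → (q_0, baabab, YY#)
No transition applies at (q_0, baabab, YY#); input not fully consumed.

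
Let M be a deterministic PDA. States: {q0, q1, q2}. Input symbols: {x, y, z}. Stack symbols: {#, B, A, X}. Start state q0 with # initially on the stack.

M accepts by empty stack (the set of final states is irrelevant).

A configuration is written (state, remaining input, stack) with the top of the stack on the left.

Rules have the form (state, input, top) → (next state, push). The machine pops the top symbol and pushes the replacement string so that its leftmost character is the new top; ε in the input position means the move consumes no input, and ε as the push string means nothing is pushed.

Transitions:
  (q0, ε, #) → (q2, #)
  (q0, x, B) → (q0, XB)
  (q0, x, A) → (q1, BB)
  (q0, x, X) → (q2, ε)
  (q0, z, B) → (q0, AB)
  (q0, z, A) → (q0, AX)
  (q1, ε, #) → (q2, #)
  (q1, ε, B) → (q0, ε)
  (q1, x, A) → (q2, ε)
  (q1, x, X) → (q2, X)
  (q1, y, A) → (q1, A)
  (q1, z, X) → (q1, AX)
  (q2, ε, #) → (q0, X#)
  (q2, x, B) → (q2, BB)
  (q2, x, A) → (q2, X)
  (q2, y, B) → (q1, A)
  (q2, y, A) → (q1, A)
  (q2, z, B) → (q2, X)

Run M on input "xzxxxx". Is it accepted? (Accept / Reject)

(q0, xzxxxx, #)
  ε-move, top #: go to q2, push # → (q2, xzxxxx, #)
  ε-move, top #: go to q0, push X# → (q0, xzxxxx, X#)
  read x, top X: go to q2, push ε → (q2, zxxxx, #)
  ε-move, top #: go to q0, push X# → (q0, zxxxx, X#)
No transition applies at (q0, zxxxx, X#); input not fully consumed.

Reject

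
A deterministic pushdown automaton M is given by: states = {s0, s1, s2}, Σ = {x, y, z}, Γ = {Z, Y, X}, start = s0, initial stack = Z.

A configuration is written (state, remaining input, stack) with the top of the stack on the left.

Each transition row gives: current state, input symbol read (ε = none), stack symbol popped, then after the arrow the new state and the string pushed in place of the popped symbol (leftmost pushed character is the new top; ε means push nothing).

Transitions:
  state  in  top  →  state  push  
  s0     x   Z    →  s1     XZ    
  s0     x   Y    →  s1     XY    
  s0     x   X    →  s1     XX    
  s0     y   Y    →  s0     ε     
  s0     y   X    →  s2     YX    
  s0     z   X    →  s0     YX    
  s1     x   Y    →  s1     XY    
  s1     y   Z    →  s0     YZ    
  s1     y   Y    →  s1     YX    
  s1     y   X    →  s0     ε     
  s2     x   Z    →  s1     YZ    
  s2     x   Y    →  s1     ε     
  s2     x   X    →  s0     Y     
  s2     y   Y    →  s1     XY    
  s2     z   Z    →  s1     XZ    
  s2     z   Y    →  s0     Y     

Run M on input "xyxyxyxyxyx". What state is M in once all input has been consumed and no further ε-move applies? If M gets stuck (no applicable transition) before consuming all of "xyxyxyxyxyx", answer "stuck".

s1

(s0, xyxyxyxyxyx, Z)
  read x, top Z: go to s1, push XZ → (s1, yxyxyxyxyx, XZ)
  read y, top X: go to s0, push ε → (s0, xyxyxyxyx, Z)
  read x, top Z: go to s1, push XZ → (s1, yxyxyxyx, XZ)
  read y, top X: go to s0, push ε → (s0, xyxyxyx, Z)
  read x, top Z: go to s1, push XZ → (s1, yxyxyx, XZ)
  read y, top X: go to s0, push ε → (s0, xyxyx, Z)
  read x, top Z: go to s1, push XZ → (s1, yxyx, XZ)
  read y, top X: go to s0, push ε → (s0, xyx, Z)
  read x, top Z: go to s1, push XZ → (s1, yx, XZ)
  read y, top X: go to s0, push ε → (s0, x, Z)
  read x, top Z: go to s1, push XZ → (s1, ε, XZ)
All input consumed; M is in state s1.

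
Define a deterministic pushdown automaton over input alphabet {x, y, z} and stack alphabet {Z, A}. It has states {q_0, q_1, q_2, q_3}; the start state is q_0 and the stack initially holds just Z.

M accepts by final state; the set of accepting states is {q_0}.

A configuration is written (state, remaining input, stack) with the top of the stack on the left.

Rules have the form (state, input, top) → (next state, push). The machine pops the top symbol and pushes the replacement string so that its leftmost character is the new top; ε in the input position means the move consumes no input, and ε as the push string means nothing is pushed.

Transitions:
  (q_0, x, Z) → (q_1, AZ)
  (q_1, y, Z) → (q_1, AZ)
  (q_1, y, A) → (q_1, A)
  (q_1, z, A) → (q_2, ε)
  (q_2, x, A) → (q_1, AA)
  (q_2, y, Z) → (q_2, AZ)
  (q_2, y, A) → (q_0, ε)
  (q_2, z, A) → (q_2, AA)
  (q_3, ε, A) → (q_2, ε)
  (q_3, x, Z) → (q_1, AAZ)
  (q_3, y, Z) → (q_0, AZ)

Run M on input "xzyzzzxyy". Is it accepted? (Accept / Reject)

(q_0, xzyzzzxyy, Z)
  read x, top Z: go to q_1, push AZ → (q_1, zyzzzxyy, AZ)
  read z, top A: go to q_2, push ε → (q_2, yzzzxyy, Z)
  read y, top Z: go to q_2, push AZ → (q_2, zzzxyy, AZ)
  read z, top A: go to q_2, push AA → (q_2, zzxyy, AAZ)
  read z, top A: go to q_2, push AA → (q_2, zxyy, AAAZ)
  read z, top A: go to q_2, push AA → (q_2, xyy, AAAAZ)
  read x, top A: go to q_1, push AA → (q_1, yy, AAAAAZ)
  read y, top A: go to q_1, push A → (q_1, y, AAAAAZ)
  read y, top A: go to q_1, push A → (q_1, ε, AAAAAZ)
All input consumed; state q_1 ∉ F and no further ε-move applies.

Reject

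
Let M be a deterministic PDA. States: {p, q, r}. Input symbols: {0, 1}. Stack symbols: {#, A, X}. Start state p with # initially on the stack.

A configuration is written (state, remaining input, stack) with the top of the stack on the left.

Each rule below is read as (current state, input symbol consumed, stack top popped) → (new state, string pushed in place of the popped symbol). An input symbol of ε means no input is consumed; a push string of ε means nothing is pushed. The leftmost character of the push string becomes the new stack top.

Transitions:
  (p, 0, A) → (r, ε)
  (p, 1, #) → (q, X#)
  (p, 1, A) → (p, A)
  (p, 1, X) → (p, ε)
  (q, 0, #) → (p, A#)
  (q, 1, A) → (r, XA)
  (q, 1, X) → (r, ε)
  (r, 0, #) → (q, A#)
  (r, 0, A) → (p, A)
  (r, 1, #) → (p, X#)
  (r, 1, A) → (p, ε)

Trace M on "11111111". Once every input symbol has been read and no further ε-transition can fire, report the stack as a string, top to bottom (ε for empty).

(p, 11111111, #) ⊢ (q, 1111111, X#) ⊢ (r, 111111, #) ⊢ (p, 11111, X#) ⊢ (p, 1111, #) ⊢ (q, 111, X#) ⊢ (r, 11, #) ⊢ (p, 1, X#) ⊢ (p, ε, #)
All input consumed in state p with stack #.

#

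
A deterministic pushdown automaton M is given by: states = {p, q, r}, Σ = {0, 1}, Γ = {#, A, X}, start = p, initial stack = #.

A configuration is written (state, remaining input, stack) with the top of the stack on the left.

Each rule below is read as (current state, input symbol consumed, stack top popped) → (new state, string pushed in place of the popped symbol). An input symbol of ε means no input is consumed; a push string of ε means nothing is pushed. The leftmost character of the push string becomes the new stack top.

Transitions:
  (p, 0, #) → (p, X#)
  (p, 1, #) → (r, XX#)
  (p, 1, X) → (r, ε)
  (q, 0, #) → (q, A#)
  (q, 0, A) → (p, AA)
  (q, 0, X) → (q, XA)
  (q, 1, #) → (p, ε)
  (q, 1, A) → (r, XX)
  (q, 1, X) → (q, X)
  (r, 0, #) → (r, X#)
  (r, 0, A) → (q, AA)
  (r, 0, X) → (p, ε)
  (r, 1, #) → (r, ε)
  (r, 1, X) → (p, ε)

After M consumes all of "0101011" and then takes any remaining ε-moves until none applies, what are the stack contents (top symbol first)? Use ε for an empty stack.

ε

(p, 0101011, #) ⊢ (p, 101011, X#) ⊢ (r, 01011, #) ⊢ (r, 1011, X#) ⊢ (p, 011, #) ⊢ (p, 11, X#) ⊢ (r, 1, #) ⊢ (r, ε, ε)
All input consumed in state r with stack ε.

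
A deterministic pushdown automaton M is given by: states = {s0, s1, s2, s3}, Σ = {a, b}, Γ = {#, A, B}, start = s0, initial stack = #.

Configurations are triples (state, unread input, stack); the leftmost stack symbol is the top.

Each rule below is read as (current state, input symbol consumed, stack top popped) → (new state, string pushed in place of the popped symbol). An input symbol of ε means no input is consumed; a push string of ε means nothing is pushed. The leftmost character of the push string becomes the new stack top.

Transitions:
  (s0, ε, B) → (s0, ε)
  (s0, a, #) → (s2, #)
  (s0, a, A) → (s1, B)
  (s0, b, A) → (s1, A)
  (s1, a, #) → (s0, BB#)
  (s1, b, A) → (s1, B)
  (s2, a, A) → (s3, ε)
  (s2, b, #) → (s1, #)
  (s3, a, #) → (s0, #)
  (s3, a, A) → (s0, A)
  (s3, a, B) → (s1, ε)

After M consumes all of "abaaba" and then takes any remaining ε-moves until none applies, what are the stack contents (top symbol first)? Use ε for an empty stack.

#

(s0, abaaba, #) ⊢ (s2, baaba, #) ⊢ (s1, aaba, #) ⊢ (s0, aba, BB#) ⊢ (s0, aba, B#) ⊢ (s0, aba, #) ⊢ (s2, ba, #) ⊢ (s1, a, #) ⊢ (s0, ε, BB#) ⊢ (s0, ε, B#) ⊢ (s0, ε, #)
All input consumed in state s0 with stack #.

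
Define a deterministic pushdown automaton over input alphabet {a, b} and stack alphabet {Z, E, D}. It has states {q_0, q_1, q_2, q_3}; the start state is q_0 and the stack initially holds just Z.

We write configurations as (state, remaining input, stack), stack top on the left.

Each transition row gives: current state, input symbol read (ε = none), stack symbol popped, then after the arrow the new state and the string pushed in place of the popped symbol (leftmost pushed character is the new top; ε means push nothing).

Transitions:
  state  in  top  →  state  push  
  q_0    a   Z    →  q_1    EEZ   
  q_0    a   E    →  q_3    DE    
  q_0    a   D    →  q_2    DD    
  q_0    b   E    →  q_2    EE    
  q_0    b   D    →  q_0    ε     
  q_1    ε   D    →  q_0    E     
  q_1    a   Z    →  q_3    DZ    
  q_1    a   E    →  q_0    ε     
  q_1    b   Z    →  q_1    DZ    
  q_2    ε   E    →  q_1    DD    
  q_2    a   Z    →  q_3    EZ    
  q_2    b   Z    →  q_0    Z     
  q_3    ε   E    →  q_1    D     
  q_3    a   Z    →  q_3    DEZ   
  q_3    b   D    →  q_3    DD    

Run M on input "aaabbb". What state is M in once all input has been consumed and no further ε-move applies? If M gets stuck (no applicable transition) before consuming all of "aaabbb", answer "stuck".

(q_0, aaabbb, Z)
  read a, top Z: go to q_1, push EEZ → (q_1, aabbb, EEZ)
  read a, top E: go to q_0, push ε → (q_0, abbb, EZ)
  read a, top E: go to q_3, push DE → (q_3, bbb, DEZ)
  read b, top D: go to q_3, push DD → (q_3, bb, DDEZ)
  read b, top D: go to q_3, push DD → (q_3, b, DDDEZ)
  read b, top D: go to q_3, push DD → (q_3, ε, DDDDEZ)
All input consumed; M is in state q_3.

q_3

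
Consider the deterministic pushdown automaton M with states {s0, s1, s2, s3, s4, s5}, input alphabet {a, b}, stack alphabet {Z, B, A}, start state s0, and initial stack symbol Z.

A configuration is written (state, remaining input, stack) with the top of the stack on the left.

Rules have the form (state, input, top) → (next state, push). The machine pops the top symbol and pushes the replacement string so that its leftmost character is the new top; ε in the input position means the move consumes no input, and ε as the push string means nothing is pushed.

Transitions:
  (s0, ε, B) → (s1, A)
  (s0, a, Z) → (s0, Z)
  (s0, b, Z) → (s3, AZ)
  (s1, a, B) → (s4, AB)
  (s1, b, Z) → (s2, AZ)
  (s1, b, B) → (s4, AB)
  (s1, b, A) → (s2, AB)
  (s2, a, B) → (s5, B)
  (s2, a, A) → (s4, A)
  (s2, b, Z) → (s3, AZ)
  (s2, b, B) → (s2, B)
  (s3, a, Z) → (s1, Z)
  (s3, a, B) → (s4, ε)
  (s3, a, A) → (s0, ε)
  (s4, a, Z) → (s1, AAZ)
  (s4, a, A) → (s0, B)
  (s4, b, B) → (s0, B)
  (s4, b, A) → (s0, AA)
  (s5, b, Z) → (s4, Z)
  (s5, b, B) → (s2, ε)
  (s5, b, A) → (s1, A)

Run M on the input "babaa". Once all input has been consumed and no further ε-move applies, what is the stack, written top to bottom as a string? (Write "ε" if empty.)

(s0, babaa, Z)
  read b, top Z: go to s3, push AZ → (s3, abaa, AZ)
  read a, top A: go to s0, push ε → (s0, baa, Z)
  read b, top Z: go to s3, push AZ → (s3, aa, AZ)
  read a, top A: go to s0, push ε → (s0, a, Z)
  read a, top Z: go to s0, push Z → (s0, ε, Z)
All input consumed in state s0 with stack Z.

Z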